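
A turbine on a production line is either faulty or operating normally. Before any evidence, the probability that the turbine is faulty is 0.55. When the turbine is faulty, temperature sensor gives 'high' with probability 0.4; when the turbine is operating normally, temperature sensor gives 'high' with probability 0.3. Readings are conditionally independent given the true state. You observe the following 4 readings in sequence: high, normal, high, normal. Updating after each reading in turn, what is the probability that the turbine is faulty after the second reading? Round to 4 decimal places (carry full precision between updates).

0.5828

After 'high': P(faulty) = 0.4·0.5500 / (0.4·0.5500 + 0.3·0.4500) ≈ 0.6197
After 'normal': P(faulty) = 0.6·0.6197 / (0.6·0.6197 + 0.7·0.3803) ≈ 0.5828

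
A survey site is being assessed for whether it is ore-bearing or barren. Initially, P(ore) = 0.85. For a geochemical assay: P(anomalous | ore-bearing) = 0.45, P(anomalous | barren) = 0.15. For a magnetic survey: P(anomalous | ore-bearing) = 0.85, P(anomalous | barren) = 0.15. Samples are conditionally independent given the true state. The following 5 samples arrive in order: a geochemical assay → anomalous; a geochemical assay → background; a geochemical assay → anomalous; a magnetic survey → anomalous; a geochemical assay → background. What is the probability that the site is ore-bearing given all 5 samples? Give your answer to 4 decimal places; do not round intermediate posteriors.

After a geochemical assay='anomalous': P(ore) = 0.45·0.8500 / (0.45·0.8500 + 0.15·0.1500) ≈ 0.9444
After a geochemical assay='background': P(ore) = 0.55·0.9444 / (0.55·0.9444 + 0.85·0.0556) ≈ 0.9167
After a geochemical assay='anomalous': P(ore) = 0.45·0.9167 / (0.45·0.9167 + 0.15·0.0833) ≈ 0.9706
After a magnetic survey='anomalous': P(ore) = 0.85·0.9706 / (0.85·0.9706 + 0.15·0.0294) ≈ 0.9947
After a geochemical assay='background': P(ore) = 0.55·0.9947 / (0.55·0.9947 + 0.85·0.0053) ≈ 0.9918

0.9918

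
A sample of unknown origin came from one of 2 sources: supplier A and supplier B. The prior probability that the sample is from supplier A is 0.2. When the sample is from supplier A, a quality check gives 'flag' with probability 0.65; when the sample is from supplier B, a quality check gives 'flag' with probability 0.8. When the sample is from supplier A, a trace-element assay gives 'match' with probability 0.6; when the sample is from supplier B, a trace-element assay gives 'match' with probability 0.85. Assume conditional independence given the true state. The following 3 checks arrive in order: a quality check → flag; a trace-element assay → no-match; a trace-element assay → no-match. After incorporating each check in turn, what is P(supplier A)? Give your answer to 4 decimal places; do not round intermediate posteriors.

0.5909

After a quality check='flag': P(supplier A) = 0.65·0.2000 / (0.65·0.2000 + 0.8·0.8000) ≈ 0.1688
After a trace-element assay='no-match': P(supplier A) = 0.4·0.1688 / (0.4·0.1688 + 0.15·0.8312) ≈ 0.3514
After a trace-element assay='no-match': P(supplier A) = 0.4·0.3514 / (0.4·0.3514 + 0.15·0.6486) ≈ 0.5909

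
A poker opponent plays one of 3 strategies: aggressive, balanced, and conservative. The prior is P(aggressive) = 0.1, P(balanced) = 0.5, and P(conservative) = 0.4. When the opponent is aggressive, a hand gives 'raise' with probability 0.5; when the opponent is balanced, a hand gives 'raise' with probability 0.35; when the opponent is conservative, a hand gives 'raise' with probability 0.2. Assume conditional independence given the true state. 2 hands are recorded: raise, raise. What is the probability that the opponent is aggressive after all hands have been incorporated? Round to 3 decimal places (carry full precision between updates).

Each posterior becomes the prior for the next update.
After 'raise': normaliser = 0.5·0.1000 + 0.35·0.5000 + 0.2·0.4000; P(aggressive) ≈ 0.1639, P(balanced) ≈ 0.5738, P(conservative) ≈ 0.2623
After 'raise': normaliser = 0.5·0.1639 + 0.35·0.5738 + 0.2·0.2623; P(aggressive) ≈ 0.2445, P(balanced) ≈ 0.5990, P(conservative) ≈ 0.1565

0.244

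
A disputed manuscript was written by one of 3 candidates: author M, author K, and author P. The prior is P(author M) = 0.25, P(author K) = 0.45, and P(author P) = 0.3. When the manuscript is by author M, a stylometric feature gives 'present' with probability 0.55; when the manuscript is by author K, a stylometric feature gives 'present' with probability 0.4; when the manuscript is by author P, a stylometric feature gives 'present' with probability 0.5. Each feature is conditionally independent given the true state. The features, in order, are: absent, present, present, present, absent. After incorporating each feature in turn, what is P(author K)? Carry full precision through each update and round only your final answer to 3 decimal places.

0.368

After 'absent': normaliser = 0.45·0.2500 + 0.6·0.4500 + 0.5·0.3000; P(author M) ≈ 0.2113, P(author K) ≈ 0.5070, P(author P) ≈ 0.2817
After 'present': normaliser = 0.55·0.2113 + 0.4·0.5070 + 0.5·0.2817; P(author M) ≈ 0.2527, P(author K) ≈ 0.4410, P(author P) ≈ 0.3063
After 'present': normaliser = 0.55·0.2527 + 0.4·0.4410 + 0.5·0.3063; P(author M) ≈ 0.2966, P(author K) ≈ 0.3765, P(author P) ≈ 0.3269
After 'present': normaliser = 0.55·0.2966 + 0.4·0.3765 + 0.5·0.3269; P(author M) ≈ 0.3419, P(author K) ≈ 0.3156, P(author P) ≈ 0.3425
After 'absent': normaliser = 0.45·0.3419 + 0.6·0.3156 + 0.5·0.3425; P(author M) ≈ 0.2990, P(author K) ≈ 0.3681, P(author P) ≈ 0.3329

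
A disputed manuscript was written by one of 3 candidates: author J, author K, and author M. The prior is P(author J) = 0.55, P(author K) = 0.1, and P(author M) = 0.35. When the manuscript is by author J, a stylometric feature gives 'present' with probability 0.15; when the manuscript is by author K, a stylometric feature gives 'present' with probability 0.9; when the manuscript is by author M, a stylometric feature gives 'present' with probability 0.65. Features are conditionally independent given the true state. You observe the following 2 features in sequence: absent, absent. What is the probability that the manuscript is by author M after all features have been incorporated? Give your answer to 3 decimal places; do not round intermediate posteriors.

0.097

Apply Bayes' rule sequentially, carrying P(author M) forward.
After 'absent': normaliser = 0.85·0.5500 + 0.1·0.1000 + 0.35·0.3500; P(author J) ≈ 0.7792, P(author K) ≈ 0.0167, P(author M) ≈ 0.2042
After 'absent': normaliser = 0.85·0.7792 + 0.1·0.0167 + 0.35·0.2042; P(author J) ≈ 0.9006, P(author K) ≈ 0.0023, P(author M) ≈ 0.0972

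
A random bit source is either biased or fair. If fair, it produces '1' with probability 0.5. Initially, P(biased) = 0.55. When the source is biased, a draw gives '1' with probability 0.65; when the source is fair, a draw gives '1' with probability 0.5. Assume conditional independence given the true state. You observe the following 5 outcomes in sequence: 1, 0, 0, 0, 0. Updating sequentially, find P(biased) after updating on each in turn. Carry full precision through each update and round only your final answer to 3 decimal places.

0.276

After '1': P(biased) = 0.65·0.5500 / (0.65·0.5500 + 0.5·0.4500) ≈ 0.6137
After '0': P(biased) = 0.35·0.6137 / (0.35·0.6137 + 0.5·0.3863) ≈ 0.5266
After '0': P(biased) = 0.35·0.5266 / (0.35·0.5266 + 0.5·0.4734) ≈ 0.4377
After '0': P(biased) = 0.35·0.4377 / (0.35·0.4377 + 0.5·0.5623) ≈ 0.3527
After '0': P(biased) = 0.35·0.3527 / (0.35·0.3527 + 0.5·0.6473) ≈ 0.2761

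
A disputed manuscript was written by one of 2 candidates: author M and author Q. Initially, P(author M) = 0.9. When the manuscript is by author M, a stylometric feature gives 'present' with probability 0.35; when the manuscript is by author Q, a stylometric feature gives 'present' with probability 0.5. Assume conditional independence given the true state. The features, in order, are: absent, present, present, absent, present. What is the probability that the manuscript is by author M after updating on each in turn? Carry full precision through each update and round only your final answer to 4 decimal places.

0.8392

Each posterior becomes the prior for the next update.
After 'absent': P(author M) = 0.65·0.9000 / (0.65·0.9000 + 0.5·0.1000) ≈ 0.9213
After 'present': P(author M) = 0.35·0.9213 / (0.35·0.9213 + 0.5·0.0787) ≈ 0.8912
After 'present': P(author M) = 0.35·0.8912 / (0.35·0.8912 + 0.5·0.1088) ≈ 0.8515
After 'absent': P(author M) = 0.65·0.8515 / (0.65·0.8515 + 0.5·0.1485) ≈ 0.8817
After 'present': P(author M) = 0.35·0.8817 / (0.35·0.8817 + 0.5·0.1183) ≈ 0.8392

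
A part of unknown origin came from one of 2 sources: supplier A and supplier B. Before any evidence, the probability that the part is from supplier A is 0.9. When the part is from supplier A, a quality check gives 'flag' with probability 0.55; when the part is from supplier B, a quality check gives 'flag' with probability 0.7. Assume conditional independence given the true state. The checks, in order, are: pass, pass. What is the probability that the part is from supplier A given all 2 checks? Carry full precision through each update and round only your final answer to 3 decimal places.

0.953

Apply Bayes' rule sequentially, carrying P(supplier A) forward.
After 'pass': P(supplier A) = 0.45·0.9000 / (0.45·0.9000 + 0.3·0.1000) ≈ 0.9310
After 'pass': P(supplier A) = 0.45·0.9310 / (0.45·0.9310 + 0.3·0.0690) ≈ 0.9529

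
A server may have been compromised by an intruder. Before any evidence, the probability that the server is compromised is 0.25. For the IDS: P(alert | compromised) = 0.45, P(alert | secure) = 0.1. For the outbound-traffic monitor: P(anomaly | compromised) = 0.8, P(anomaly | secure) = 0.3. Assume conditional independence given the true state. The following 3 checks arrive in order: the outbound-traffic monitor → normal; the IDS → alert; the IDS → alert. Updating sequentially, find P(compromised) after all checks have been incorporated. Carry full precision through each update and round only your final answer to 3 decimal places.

0.659

After the outbound-traffic monitor='normal': P(compromised) = 0.2·0.2500 / (0.2·0.2500 + 0.7·0.7500) ≈ 0.0870
After the IDS='alert': P(compromised) = 0.45·0.0870 / (0.45·0.0870 + 0.1·0.9130) ≈ 0.3000
After the IDS='alert': P(compromised) = 0.45·0.3000 / (0.45·0.3000 + 0.1·0.7000) ≈ 0.6585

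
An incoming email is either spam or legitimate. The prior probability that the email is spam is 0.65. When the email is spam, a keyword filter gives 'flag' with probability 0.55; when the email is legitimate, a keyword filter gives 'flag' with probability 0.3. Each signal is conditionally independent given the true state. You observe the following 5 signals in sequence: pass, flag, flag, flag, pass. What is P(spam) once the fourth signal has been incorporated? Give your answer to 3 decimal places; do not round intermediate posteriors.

0.880

After 'pass': P(spam) = 0.45·0.6500 / (0.45·0.6500 + 0.7·0.3500) ≈ 0.5442
After 'flag': P(spam) = 0.55·0.5442 / (0.55·0.5442 + 0.3·0.4558) ≈ 0.6864
After 'flag': P(spam) = 0.55·0.6864 / (0.55·0.6864 + 0.3·0.3136) ≈ 0.8005
After 'flag': P(spam) = 0.55·0.8005 / (0.55·0.8005 + 0.3·0.1995) ≈ 0.8803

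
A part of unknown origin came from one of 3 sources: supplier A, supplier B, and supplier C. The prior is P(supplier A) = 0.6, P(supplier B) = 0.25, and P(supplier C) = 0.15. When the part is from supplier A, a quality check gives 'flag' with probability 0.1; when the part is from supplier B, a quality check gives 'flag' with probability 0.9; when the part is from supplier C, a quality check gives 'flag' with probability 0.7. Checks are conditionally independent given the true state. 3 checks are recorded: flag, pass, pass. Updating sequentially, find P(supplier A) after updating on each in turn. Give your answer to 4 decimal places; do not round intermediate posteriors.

0.8060

After 'flag': normaliser = 0.1·0.6000 + 0.9·0.2500 + 0.7·0.1500; P(supplier A) ≈ 0.1538, P(supplier B) ≈ 0.5769, P(supplier C) ≈ 0.2692
After 'pass': normaliser = 0.9·0.1538 + 0.1·0.5769 + 0.3·0.2692; P(supplier A) ≈ 0.5000, P(supplier B) ≈ 0.2083, P(supplier C) ≈ 0.2917
After 'pass': normaliser = 0.9·0.5000 + 0.1·0.2083 + 0.3·0.2917; P(supplier A) ≈ 0.8060, P(supplier B) ≈ 0.0373, P(supplier C) ≈ 0.1567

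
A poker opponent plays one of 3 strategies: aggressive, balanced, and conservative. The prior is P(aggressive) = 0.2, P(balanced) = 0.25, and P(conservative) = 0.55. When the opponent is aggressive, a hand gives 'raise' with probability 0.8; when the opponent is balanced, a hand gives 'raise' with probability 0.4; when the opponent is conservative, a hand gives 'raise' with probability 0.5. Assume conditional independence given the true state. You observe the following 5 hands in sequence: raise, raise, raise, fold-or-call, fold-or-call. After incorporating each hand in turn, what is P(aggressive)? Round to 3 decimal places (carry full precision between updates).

Each posterior becomes the prior for the next update.
After 'raise': normaliser = 0.8·0.2000 + 0.4·0.2500 + 0.5·0.5500; P(aggressive) ≈ 0.2991, P(balanced) ≈ 0.1869, P(conservative) ≈ 0.5140
After 'raise': normaliser = 0.8·0.2991 + 0.4·0.1869 + 0.5·0.5140; P(aggressive) ≈ 0.4190, P(balanced) ≈ 0.1309, P(conservative) ≈ 0.4501
After 'raise': normaliser = 0.8·0.4190 + 0.4·0.1309 + 0.5·0.4501; P(aggressive) ≈ 0.5472, P(balanced) ≈ 0.0855, P(conservative) ≈ 0.3674
After 'fold-or-call': normaliser = 0.2·0.5472 + 0.6·0.0855 + 0.5·0.3674; P(aggressive) ≈ 0.3177, P(balanced) ≈ 0.1489, P(conservative) ≈ 0.5333
After 'fold-or-call': normaliser = 0.2·0.3177 + 0.6·0.1489 + 0.5·0.5333; P(aggressive) ≈ 0.1515, P(balanced) ≈ 0.2130, P(conservative) ≈ 0.6356

0.151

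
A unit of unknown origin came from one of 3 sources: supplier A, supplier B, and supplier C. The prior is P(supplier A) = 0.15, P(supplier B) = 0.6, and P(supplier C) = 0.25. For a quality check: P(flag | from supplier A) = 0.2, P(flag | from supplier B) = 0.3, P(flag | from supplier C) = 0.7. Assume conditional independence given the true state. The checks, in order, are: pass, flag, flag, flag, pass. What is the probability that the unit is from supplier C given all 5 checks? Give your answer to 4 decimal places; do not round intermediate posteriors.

After 'pass': normaliser = 0.8·0.1500 + 0.7·0.6000 + 0.3·0.2500; P(supplier A) ≈ 0.1951, P(supplier B) ≈ 0.6829, P(supplier C) ≈ 0.1220
After 'flag': normaliser = 0.2·0.1951 + 0.3·0.6829 + 0.7·0.1220; P(supplier A) ≈ 0.1185, P(supplier B) ≈ 0.6222, P(supplier C) ≈ 0.2593
After 'flag': normaliser = 0.2·0.1185 + 0.3·0.6222 + 0.7·0.2593; P(supplier A) ≈ 0.0605, P(supplier B) ≈ 0.4764, P(supplier C) ≈ 0.4631
After 'flag': normaliser = 0.2·0.0605 + 0.3·0.4764 + 0.7·0.4631; P(supplier A) ≈ 0.0252, P(supplier B) ≈ 0.2982, P(supplier C) ≈ 0.6765
After 'pass': normaliser = 0.8·0.0252 + 0.7·0.2982 + 0.3·0.6765; P(supplier A) ≈ 0.0468, P(supplier B) ≈ 0.4833, P(supplier C) ≈ 0.4699

0.4699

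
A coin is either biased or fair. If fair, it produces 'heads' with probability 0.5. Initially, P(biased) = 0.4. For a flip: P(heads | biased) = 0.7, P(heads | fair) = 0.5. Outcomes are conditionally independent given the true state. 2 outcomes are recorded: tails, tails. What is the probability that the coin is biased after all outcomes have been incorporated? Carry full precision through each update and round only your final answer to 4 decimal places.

0.1935

After 'tails': P(biased) = 0.3·0.4000 / (0.3·0.4000 + 0.5·0.6000) ≈ 0.2857
After 'tails': P(biased) = 0.3·0.2857 / (0.3·0.2857 + 0.5·0.7143) ≈ 0.1935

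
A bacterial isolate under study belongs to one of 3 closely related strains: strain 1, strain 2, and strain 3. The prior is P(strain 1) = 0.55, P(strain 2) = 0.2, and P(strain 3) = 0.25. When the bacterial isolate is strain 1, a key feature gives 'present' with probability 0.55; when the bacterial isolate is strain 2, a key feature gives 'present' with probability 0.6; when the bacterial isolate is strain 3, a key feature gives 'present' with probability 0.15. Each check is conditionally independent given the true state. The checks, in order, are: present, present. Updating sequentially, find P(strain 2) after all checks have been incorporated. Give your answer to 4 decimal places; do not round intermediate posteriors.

After 'present': normaliser = 0.55·0.5500 + 0.6·0.2000 + 0.15·0.2500; P(strain 1) ≈ 0.6576, P(strain 2) ≈ 0.2609, P(strain 3) ≈ 0.0815
After 'present': normaliser = 0.55·0.6576 + 0.6·0.2609 + 0.15·0.0815; P(strain 1) ≈ 0.6819, P(strain 2) ≈ 0.2951, P(strain 3) ≈ 0.0231

0.2951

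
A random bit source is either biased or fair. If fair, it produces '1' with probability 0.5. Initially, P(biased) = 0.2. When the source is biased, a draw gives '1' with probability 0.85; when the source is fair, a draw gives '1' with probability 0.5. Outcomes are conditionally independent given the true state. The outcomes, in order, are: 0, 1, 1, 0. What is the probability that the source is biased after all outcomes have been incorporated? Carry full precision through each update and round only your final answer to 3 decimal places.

After '0': P(biased) = 0.15·0.2000 / (0.15·0.2000 + 0.5·0.8000) ≈ 0.0698
After '1': P(biased) = 0.85·0.0698 / (0.85·0.0698 + 0.5·0.9302) ≈ 0.1131
After '1': P(biased) = 0.85·0.1131 / (0.85·0.1131 + 0.5·0.8869) ≈ 0.1781
After '0': P(biased) = 0.15·0.1781 / (0.15·0.1781 + 0.5·0.8219) ≈ 0.0611

0.061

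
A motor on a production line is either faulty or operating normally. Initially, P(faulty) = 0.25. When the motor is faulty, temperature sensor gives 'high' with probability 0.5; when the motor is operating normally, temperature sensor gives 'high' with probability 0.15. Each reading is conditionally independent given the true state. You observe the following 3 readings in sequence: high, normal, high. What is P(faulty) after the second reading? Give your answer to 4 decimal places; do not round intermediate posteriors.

After 'high': P(faulty) = 0.5·0.2500 / (0.5·0.2500 + 0.15·0.7500) ≈ 0.5263
After 'normal': P(faulty) = 0.5·0.5263 / (0.5·0.5263 + 0.85·0.4737) ≈ 0.3953

0.3953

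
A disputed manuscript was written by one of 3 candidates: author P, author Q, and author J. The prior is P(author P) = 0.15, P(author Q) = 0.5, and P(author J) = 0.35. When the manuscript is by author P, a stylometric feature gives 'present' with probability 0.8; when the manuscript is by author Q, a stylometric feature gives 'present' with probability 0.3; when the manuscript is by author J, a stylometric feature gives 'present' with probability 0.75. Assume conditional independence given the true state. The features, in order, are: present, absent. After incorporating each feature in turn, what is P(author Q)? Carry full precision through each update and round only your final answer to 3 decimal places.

0.539

Each posterior becomes the prior for the next update.
After 'present': normaliser = 0.8·0.1500 + 0.3·0.5000 + 0.75·0.3500; P(author P) ≈ 0.2254, P(author Q) ≈ 0.2817, P(author J) ≈ 0.4930
After 'absent': normaliser = 0.2·0.2254 + 0.7·0.2817 + 0.25·0.4930; P(author P) ≈ 0.1233, P(author Q) ≈ 0.5395, P(author J) ≈ 0.3372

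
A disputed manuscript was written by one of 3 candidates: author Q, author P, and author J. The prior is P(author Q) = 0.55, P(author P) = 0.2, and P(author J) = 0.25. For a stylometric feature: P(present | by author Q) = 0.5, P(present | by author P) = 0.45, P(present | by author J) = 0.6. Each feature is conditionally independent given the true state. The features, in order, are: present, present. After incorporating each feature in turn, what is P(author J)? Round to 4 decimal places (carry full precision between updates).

0.3358

After 'present': normaliser = 0.5·0.5500 + 0.45·0.2000 + 0.6·0.2500; P(author Q) ≈ 0.5340, P(author P) ≈ 0.1748, P(author J) ≈ 0.2913
After 'present': normaliser = 0.5·0.5340 + 0.45·0.1748 + 0.6·0.2913; P(author Q) ≈ 0.5131, P(author P) ≈ 0.1511, P(author J) ≈ 0.3358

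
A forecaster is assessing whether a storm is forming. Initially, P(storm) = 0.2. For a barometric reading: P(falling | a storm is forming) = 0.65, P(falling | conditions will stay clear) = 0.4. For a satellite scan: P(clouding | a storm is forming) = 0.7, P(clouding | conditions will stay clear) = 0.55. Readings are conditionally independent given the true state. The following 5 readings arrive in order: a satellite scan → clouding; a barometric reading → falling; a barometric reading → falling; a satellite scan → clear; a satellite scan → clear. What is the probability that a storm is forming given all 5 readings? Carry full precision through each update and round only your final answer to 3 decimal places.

After a satellite scan='clouding': P(storm) = 0.7·0.2000 / (0.7·0.2000 + 0.55·0.8000) ≈ 0.2414
After a barometric reading='falling': P(storm) = 0.65·0.2414 / (0.65·0.2414 + 0.4·0.7586) ≈ 0.3408
After a barometric reading='falling': P(storm) = 0.65·0.3408 / (0.65·0.3408 + 0.4·0.6592) ≈ 0.4566
After a satellite scan='clear': P(storm) = 0.3·0.4566 / (0.3·0.4566 + 0.45·0.5434) ≈ 0.3590
After a satellite scan='clear': P(storm) = 0.3·0.3590 / (0.3·0.3590 + 0.45·0.6410) ≈ 0.2719

0.272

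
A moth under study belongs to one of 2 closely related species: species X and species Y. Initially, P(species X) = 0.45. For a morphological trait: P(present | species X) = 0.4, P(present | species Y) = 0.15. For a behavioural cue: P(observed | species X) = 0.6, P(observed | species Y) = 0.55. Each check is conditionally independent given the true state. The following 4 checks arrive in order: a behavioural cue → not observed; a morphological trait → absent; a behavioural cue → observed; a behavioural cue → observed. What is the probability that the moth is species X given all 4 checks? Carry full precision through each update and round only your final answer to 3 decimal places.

After a behavioural cue='not observed': P(species X) = 0.4·0.4500 / (0.4·0.4500 + 0.45·0.5500) ≈ 0.4211
After a morphological trait='absent': P(species X) = 0.6·0.4211 / (0.6·0.4211 + 0.85·0.5789) ≈ 0.3392
After a behavioural cue='observed': P(species X) = 0.6·0.3392 / (0.6·0.3392 + 0.55·0.6608) ≈ 0.3590
After a behavioural cue='observed': P(species X) = 0.6·0.3590 / (0.6·0.3590 + 0.55·0.6410) ≈ 0.3792

0.379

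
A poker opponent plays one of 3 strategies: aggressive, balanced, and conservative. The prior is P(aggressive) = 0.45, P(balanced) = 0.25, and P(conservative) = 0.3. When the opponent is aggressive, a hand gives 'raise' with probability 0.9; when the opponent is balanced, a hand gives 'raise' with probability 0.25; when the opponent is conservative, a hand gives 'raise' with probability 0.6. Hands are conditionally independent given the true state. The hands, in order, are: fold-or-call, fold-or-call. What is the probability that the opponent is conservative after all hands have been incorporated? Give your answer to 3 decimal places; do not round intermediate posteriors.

Each posterior becomes the prior for the next update.
After 'fold-or-call': normaliser = 0.1·0.4500 + 0.75·0.2500 + 0.4·0.3000; P(aggressive) ≈ 0.1277, P(balanced) ≈ 0.5319, P(conservative) ≈ 0.3404
After 'fold-or-call': normaliser = 0.1·0.1277 + 0.75·0.5319 + 0.4·0.3404; P(aggressive) ≈ 0.0233, P(balanced) ≈ 0.7282, P(conservative) ≈ 0.2485

0.249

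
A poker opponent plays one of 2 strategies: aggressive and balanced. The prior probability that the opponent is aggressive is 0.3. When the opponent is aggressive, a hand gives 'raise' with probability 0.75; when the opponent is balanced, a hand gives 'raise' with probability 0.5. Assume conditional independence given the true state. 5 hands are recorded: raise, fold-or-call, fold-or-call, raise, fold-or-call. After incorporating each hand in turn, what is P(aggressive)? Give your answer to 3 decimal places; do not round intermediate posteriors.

0.108

After 'raise': P(aggressive) = 0.75·0.3000 / (0.75·0.3000 + 0.5·0.7000) ≈ 0.3913
After 'fold-or-call': P(aggressive) = 0.25·0.3913 / (0.25·0.3913 + 0.5·0.6087) ≈ 0.2432
After 'fold-or-call': P(aggressive) = 0.25·0.2432 / (0.25·0.2432 + 0.5·0.7568) ≈ 0.1385
After 'raise': P(aggressive) = 0.75·0.1385 / (0.75·0.1385 + 0.5·0.8615) ≈ 0.1942
After 'fold-or-call': P(aggressive) = 0.25·0.1942 / (0.25·0.1942 + 0.5·0.8058) ≈ 0.1076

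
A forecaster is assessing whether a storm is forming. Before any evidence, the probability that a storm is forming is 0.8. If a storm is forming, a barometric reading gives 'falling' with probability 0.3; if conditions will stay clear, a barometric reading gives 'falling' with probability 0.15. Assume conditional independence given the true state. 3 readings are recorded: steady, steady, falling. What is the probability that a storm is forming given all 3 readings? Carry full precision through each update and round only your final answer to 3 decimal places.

Apply Bayes' rule sequentially, carrying P(storm) forward.
After 'steady': P(storm) = 0.7·0.8000 / (0.7·0.8000 + 0.85·0.2000) ≈ 0.7671
After 'steady': P(storm) = 0.7·0.7671 / (0.7·0.7671 + 0.85·0.2329) ≈ 0.7307
After 'falling': P(storm) = 0.3·0.7307 / (0.3·0.7307 + 0.15·0.2693) ≈ 0.8444

0.844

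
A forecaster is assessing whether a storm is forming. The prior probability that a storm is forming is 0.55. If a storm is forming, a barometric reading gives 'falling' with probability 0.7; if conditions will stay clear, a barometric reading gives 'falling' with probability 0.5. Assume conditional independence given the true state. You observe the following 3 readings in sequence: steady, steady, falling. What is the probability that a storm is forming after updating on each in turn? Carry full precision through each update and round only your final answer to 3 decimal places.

0.381

After 'steady': P(storm) = 0.3·0.5500 / (0.3·0.5500 + 0.5·0.4500) ≈ 0.4231
After 'steady': P(storm) = 0.3·0.4231 / (0.3·0.4231 + 0.5·0.5769) ≈ 0.3056
After 'falling': P(storm) = 0.7·0.3056 / (0.7·0.3056 + 0.5·0.6944) ≈ 0.3812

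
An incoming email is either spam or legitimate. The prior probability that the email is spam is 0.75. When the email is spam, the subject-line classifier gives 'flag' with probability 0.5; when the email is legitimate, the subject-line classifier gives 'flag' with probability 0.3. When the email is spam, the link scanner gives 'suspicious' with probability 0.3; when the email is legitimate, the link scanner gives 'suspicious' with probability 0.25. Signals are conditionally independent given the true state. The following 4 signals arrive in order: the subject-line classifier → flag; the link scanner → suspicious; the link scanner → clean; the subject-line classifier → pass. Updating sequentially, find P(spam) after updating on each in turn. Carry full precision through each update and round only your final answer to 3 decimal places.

0.800

Each posterior becomes the prior for the next update.
After the subject-line classifier='flag': P(spam) = 0.5·0.7500 / (0.5·0.7500 + 0.3·0.2500) ≈ 0.8333
After the link scanner='suspicious': P(spam) = 0.3·0.8333 / (0.3·0.8333 + 0.25·0.1667) ≈ 0.8571
After the link scanner='clean': P(spam) = 0.7·0.8571 / (0.7·0.8571 + 0.75·0.1429) ≈ 0.8485
After the subject-line classifier='pass': P(spam) = 0.5·0.8485 / (0.5·0.8485 + 0.7·0.1515) ≈ 0.8000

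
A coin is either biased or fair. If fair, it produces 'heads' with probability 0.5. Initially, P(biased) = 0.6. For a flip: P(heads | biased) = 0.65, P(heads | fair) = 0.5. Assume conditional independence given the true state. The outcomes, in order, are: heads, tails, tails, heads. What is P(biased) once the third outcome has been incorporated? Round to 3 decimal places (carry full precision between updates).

0.489

After 'heads': P(biased) = 0.65·0.6000 / (0.65·0.6000 + 0.5·0.4000) ≈ 0.6610
After 'tails': P(biased) = 0.35·0.6610 / (0.35·0.6610 + 0.5·0.3390) ≈ 0.5772
After 'tails': P(biased) = 0.35·0.5772 / (0.35·0.5772 + 0.5·0.4228) ≈ 0.4886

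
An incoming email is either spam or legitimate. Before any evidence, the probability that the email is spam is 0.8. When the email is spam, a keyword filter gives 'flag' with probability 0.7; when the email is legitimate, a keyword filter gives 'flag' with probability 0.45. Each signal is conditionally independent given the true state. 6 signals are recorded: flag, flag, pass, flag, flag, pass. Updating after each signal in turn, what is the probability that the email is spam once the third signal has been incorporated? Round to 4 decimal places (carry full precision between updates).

After 'flag': P(spam) = 0.7·0.8000 / (0.7·0.8000 + 0.45·0.2000) ≈ 0.8615
After 'flag': P(spam) = 0.7·0.8615 / (0.7·0.8615 + 0.45·0.1385) ≈ 0.9064
After 'pass': P(spam) = 0.3·0.9064 / (0.3·0.9064 + 0.55·0.0936) ≈ 0.8408

0.8408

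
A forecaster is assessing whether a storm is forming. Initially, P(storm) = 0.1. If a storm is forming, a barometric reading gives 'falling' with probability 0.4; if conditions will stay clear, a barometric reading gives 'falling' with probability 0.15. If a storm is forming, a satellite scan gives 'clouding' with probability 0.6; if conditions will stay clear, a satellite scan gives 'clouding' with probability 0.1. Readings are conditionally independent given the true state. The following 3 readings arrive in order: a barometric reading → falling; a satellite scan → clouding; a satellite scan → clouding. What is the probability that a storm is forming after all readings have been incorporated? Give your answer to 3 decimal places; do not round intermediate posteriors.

After a barometric reading='falling': P(storm) = 0.4·0.1000 / (0.4·0.1000 + 0.15·0.9000) ≈ 0.2286
After a satellite scan='clouding': P(storm) = 0.6·0.2286 / (0.6·0.2286 + 0.1·0.7714) ≈ 0.6400
After a satellite scan='clouding': P(storm) = 0.6·0.6400 / (0.6·0.6400 + 0.1·0.3600) ≈ 0.9143

0.914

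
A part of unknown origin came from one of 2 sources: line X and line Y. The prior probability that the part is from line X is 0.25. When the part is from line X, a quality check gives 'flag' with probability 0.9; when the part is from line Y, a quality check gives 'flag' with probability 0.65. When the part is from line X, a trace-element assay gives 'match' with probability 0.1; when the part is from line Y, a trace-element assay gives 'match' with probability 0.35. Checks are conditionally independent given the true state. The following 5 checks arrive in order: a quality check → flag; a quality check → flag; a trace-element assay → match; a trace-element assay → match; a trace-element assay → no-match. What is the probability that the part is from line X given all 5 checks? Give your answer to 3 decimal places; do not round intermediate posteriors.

After a quality check='flag': P(line X) = 0.9·0.2500 / (0.9·0.2500 + 0.65·0.7500) ≈ 0.3158
After a quality check='flag': P(line X) = 0.9·0.3158 / (0.9·0.3158 + 0.65·0.6842) ≈ 0.3899
After a trace-element assay='match': P(line X) = 0.1·0.3899 / (0.1·0.3899 + 0.35·0.6101) ≈ 0.1544
After a trace-element assay='match': P(line X) = 0.1·0.1544 / (0.1·0.1544 + 0.35·0.8456) ≈ 0.0496
After a trace-element assay='no-match': P(line X) = 0.9·0.0496 / (0.9·0.0496 + 0.65·0.9504) ≈ 0.0674

0.067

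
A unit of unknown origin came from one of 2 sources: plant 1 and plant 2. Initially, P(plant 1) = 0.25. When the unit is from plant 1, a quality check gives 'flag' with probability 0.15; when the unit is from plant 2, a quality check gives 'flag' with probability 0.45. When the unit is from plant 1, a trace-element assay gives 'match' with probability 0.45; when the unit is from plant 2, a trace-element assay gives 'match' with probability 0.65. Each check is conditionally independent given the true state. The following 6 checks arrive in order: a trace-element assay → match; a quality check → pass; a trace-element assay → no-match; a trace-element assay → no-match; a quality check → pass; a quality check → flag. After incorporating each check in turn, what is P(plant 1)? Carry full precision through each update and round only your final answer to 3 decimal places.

0.312

After a trace-element assay='match': P(plant 1) = 0.45·0.2500 / (0.45·0.2500 + 0.65·0.7500) ≈ 0.1875
After a quality check='pass': P(plant 1) = 0.85·0.1875 / (0.85·0.1875 + 0.55·0.8125) ≈ 0.2629
After a trace-element assay='no-match': P(plant 1) = 0.55·0.2629 / (0.55·0.2629 + 0.35·0.7371) ≈ 0.3592
After a trace-element assay='no-match': P(plant 1) = 0.55·0.3592 / (0.55·0.3592 + 0.35·0.6408) ≈ 0.4683
After a quality check='pass': P(plant 1) = 0.85·0.4683 / (0.85·0.4683 + 0.55·0.5317) ≈ 0.5765
After a quality check='flag': P(plant 1) = 0.15·0.5765 / (0.15·0.5765 + 0.45·0.4235) ≈ 0.3121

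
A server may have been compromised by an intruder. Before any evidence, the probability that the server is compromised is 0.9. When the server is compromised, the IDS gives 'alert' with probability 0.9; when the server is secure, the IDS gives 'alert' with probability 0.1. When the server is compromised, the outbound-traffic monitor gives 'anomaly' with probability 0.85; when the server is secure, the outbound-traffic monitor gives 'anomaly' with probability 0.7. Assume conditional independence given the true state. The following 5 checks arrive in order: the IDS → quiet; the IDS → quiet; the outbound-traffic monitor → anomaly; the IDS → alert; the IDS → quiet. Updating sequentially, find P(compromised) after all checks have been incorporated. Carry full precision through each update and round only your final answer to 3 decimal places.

Apply Bayes' rule sequentially, carrying P(compromised) forward.
After the IDS='quiet': P(compromised) = 0.1·0.9000 / (0.1·0.9000 + 0.9·0.1000) ≈ 0.5000
After the IDS='quiet': P(compromised) = 0.1·0.5000 / (0.1·0.5000 + 0.9·0.5000) ≈ 0.1000
After the outbound-traffic monitor='anomaly': P(compromised) = 0.85·0.1000 / (0.85·0.1000 + 0.7·0.9000) ≈ 0.1189
After the IDS='alert': P(compromised) = 0.9·0.1189 / (0.9·0.1189 + 0.1·0.8811) ≈ 0.5484
After the IDS='quiet': P(compromised) = 0.1·0.5484 / (0.1·0.5484 + 0.9·0.4516) ≈ 0.1189

0.119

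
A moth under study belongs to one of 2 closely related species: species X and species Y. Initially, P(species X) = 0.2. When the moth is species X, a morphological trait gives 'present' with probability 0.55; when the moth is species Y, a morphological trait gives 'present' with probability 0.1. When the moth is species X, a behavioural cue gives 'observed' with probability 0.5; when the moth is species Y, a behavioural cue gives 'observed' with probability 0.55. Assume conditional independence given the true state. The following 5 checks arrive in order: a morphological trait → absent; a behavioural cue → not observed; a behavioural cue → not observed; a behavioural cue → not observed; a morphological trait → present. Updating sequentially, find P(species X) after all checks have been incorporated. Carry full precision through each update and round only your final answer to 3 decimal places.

After a morphological trait='absent': P(species X) = 0.45·0.2000 / (0.45·0.2000 + 0.9·0.8000) ≈ 0.1111
After a behavioural cue='not observed': P(species X) = 0.5·0.1111 / (0.5·0.1111 + 0.45·0.8889) ≈ 0.1220
After a behavioural cue='not observed': P(species X) = 0.5·0.1220 / (0.5·0.1220 + 0.45·0.8780) ≈ 0.1337
After a behavioural cue='not observed': P(species X) = 0.5·0.1337 / (0.5·0.1337 + 0.45·0.8663) ≈ 0.1464
After a morphological trait='present': P(species X) = 0.55·0.1464 / (0.55·0.1464 + 0.1·0.8536) ≈ 0.4854

0.485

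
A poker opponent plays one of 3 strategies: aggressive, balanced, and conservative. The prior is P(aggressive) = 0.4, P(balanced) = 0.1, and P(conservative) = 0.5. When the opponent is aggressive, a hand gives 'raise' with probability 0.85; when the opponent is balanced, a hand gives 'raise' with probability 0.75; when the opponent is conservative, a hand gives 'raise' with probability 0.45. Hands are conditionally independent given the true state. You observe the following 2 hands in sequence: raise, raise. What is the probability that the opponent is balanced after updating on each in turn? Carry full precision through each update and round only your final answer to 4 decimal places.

0.1260

After 'raise': normaliser = 0.85·0.4000 + 0.75·0.1000 + 0.45·0.5000; P(aggressive) ≈ 0.5312, P(balanced) ≈ 0.1172, P(conservative) ≈ 0.3516
After 'raise': normaliser = 0.85·0.5312 + 0.75·0.1172 + 0.45·0.3516; P(aggressive) ≈ 0.6473, P(balanced) ≈ 0.1260, P(conservative) ≈ 0.2268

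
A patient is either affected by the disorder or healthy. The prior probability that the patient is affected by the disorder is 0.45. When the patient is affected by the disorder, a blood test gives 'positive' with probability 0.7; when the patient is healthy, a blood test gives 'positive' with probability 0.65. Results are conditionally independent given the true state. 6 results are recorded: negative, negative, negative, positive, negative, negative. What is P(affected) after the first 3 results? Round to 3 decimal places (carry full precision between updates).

After 'negative': P(affected) = 0.3·0.4500 / (0.3·0.4500 + 0.35·0.5500) ≈ 0.4122
After 'negative': P(affected) = 0.3·0.4122 / (0.3·0.4122 + 0.35·0.5878) ≈ 0.3754
After 'negative': P(affected) = 0.3·0.3754 / (0.3·0.3754 + 0.35·0.6246) ≈ 0.3400

0.340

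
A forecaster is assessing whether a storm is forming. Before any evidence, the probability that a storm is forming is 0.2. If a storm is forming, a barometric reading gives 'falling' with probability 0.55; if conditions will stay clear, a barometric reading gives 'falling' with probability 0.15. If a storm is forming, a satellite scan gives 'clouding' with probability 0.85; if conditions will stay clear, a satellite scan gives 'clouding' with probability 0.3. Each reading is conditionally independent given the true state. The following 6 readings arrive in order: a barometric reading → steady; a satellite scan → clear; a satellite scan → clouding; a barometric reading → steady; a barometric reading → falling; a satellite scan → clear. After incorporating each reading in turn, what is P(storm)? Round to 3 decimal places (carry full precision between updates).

0.032

After a barometric reading='steady': P(storm) = 0.45·0.2000 / (0.45·0.2000 + 0.85·0.8000) ≈ 0.1169
After a satellite scan='clear': P(storm) = 0.15·0.1169 / (0.15·0.1169 + 0.7·0.8831) ≈ 0.0276
After a satellite scan='clouding': P(storm) = 0.85·0.0276 / (0.85·0.0276 + 0.3·0.9724) ≈ 0.0744
After a barometric reading='steady': P(storm) = 0.45·0.0744 / (0.45·0.0744 + 0.85·0.9256) ≈ 0.0408
After a barometric reading='falling': P(storm) = 0.55·0.0408 / (0.55·0.0408 + 0.15·0.9592) ≈ 0.1349
After a satellite scan='clear': P(storm) = 0.15·0.1349 / (0.15·0.1349 + 0.7·0.8651) ≈ 0.0323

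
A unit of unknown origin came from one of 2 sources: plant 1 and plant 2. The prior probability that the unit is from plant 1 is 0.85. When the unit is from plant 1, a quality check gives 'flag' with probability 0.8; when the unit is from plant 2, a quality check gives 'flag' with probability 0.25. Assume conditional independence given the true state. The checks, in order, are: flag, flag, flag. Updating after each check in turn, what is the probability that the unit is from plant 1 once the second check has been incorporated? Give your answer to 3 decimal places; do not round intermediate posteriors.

After 'flag': P(plant 1) = 0.8·0.8500 / (0.8·0.8500 + 0.25·0.1500) ≈ 0.9477
After 'flag': P(plant 1) = 0.8·0.9477 / (0.8·0.9477 + 0.25·0.0523) ≈ 0.9831

0.983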